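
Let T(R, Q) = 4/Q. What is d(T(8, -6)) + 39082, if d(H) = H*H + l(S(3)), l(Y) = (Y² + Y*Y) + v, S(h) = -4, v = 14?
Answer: 352156/9 ≈ 39128.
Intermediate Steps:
l(Y) = 14 + 2*Y² (l(Y) = (Y² + Y*Y) + 14 = (Y² + Y²) + 14 = 2*Y² + 14 = 14 + 2*Y²)
d(H) = 46 + H² (d(H) = H*H + (14 + 2*(-4)²) = H² + (14 + 2*16) = H² + (14 + 32) = H² + 46 = 46 + H²)
d(T(8, -6)) + 39082 = (46 + (4/(-6))²) + 39082 = (46 + (4*(-⅙))²) + 39082 = (46 + (-⅔)²) + 39082 = (46 + 4/9) + 39082 = 418/9 + 39082 = 352156/9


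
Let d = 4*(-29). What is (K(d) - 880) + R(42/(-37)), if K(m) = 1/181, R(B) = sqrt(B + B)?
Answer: -159279/181 + 2*I*sqrt(777)/37 ≈ -879.99 + 1.5067*I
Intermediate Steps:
d = -116
R(B) = sqrt(2)*sqrt(B) (R(B) = sqrt(2*B) = sqrt(2)*sqrt(B))
K(m) = 1/181
(K(d) - 880) + R(42/(-37)) = (1/181 - 880) + sqrt(2)*sqrt(42/(-37)) = -159279/181 + sqrt(2)*sqrt(42*(-1/37)) = -159279/181 + sqrt(2)*sqrt(-42/37) = -159279/181 + sqrt(2)*(I*sqrt(1554)/37) = -159279/181 + 2*I*sqrt(777)/37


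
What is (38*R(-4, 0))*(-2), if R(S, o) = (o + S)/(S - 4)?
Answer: -38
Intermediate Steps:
R(S, o) = (S + o)/(-4 + S)
(38*R(-4, 0))*(-2) = (38*((-4 + 0)/(-4 - 4)))*(-2) = (38*(-4/(-8)))*(-2) = (38*(-1/8*(-4)))*(-2) = (38*(1/2))*(-2) = 19*(-2) = -38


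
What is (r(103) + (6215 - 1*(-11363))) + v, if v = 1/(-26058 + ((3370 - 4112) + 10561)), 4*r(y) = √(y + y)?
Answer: 285449141/16239 + √206/4 ≈ 17582.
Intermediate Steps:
r(y) = √2*√y/4 (r(y) = √(y + y)/4 = √(2*y)/4 = (√2*√y)/4 = √2*√y/4)
v = -1/16239 (v = 1/(-26058 + (-742 + 10561)) = 1/(-26058 + 9819) = 1/(-16239) = -1/16239 ≈ -6.1580e-5)
(r(103) + (6215 - 1*(-11363))) + v = (√2*√103/4 + (6215 - 1*(-11363))) - 1/16239 = (√206/4 + (6215 + 11363)) - 1/16239 = (√206/4 + 17578) - 1/16239 = (17578 + √206/4) - 1/16239 = 285449141/16239 + √206/4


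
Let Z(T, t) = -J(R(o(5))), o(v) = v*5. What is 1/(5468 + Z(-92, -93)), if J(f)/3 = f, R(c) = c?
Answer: 1/5393 ≈ 0.00018543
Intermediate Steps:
o(v) = 5*v
J(f) = 3*f
Z(T, t) = -75 (Z(T, t) = -3*5*5 = -3*25 = -1*75 = -75)
1/(5468 + Z(-92, -93)) = 1/(5468 - 75) = 1/5393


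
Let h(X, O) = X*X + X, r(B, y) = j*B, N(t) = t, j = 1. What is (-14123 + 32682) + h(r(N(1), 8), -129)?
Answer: 18561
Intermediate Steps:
r(B, y) = B (r(B, y) = 1*B = B)
h(X, O) = X + X² (h(X, O) = X² + X = X + X²)
(-14123 + 32682) + h(r(N(1), 8), -129) = (-14123 + 32682) + 1*(1 + 1) = 18559 + 1*2 = 18559 + 2 = 18561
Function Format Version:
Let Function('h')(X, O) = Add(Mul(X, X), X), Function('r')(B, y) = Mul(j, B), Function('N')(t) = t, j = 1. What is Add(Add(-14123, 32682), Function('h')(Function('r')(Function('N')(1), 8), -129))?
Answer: 18561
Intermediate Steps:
Function('r')(B, y) = B (Function('r')(B, y) = Mul(1, B) = B)
Function('h')(X, O) = Add(X, Pow(X, 2)) (Function('h')(X, O) = Add(Pow(X, 2), X) = Add(X, Pow(X, 2)))
Add(Add(-14123, 32682), Function('h')(Function('r')(Function('N')(1), 8), -129)) = Add(Add(-14123, 32682), Mul(1, Add(1, 1))) = Add(18559, Mul(1, 2)) = Add(18559, 2) = 18561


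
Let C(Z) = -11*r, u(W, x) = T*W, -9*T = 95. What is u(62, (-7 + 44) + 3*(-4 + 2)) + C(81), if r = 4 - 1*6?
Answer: -5692/9 ≈ -632.44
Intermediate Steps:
T = -95/9 (T = -1/9*95 = -95/9 ≈ -10.556)
r = -2 (r = 4 - 6 = -2)
u(W, x) = -95*W/9
C(Z) = 22 (C(Z) = -11*(-2) = 22)
u(62, (-7 + 44) + 3*(-4 + 2)) + C(81) = -95/9*62 + 22 = -5890/9 + 22 = -5692/9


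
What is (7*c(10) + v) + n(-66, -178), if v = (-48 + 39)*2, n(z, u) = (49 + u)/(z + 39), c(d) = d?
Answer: 511/9 ≈ 56.778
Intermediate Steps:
n(z, u) = (49 + u)/(39 + z)
v = -18 (v = -9*2 = -18)
(7*c(10) + v) + n(-66, -178) = (7*10 - 18) + (49 - 178)/(39 - 66) = (70 - 18) - 129/(-27) = 52 - 1/27*(-129) = 52 + 43/9 = 511/9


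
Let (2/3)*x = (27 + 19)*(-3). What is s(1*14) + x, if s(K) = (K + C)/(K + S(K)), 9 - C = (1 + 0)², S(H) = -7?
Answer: -1427/7 ≈ -203.86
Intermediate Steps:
x = -207 (x = 3*((27 + 19)*(-3))/2 = 3*(46*(-3))/2 = (3/2)*(-138) = -207)
C = 8 (C = 9 - (1 + 0)² = 9 - 1*1² = 9 - 1*1 = 9 - 1 = 8)
s(K) = (8 + K)/(-7 + K) (s(K) = (K + 8)/(K - 7) = (8 + K)/(-7 + K))
s(1*14) + x = (8 + 1*14)/(-7 + 1*14) - 207 = (8 + 14)/(-7 + 14) - 207 = 22/7 - 207 = -1427/7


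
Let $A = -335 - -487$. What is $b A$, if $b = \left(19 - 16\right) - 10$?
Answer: $-1064$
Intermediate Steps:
$A = 152$ ($A = -335 + 487 = 152$)
$b = -7$ ($b = 3 - 10 = -7$)
$b A = \left(-7\right) 152 = -1064$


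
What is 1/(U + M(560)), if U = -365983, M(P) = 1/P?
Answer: -560/204950479 ≈ -2.7324e-6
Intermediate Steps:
1/(U + M(560)) = 1/(-365983 + 1/560) = 1/(-204950479/560) = -560/204950479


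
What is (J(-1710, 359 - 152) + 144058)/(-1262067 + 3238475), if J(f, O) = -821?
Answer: 143237/1976408 ≈ 0.072473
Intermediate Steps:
(J(-1710, 359 - 152) + 144058)/(-1262067 + 3238475) = (-821 + 144058)/(-1262067 + 3238475) = 143237/1976408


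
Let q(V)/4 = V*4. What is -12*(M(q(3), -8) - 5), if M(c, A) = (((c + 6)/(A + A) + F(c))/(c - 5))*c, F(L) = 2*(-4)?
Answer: 9132/43 ≈ 212.37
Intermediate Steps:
F(L) = -8
q(V) = 16*V (q(V) = 4*(V*4) = 4*(4*V) = 16*V)
M(c, A) = c*(-8 + (6 + c)/(2*A))/(-5 + c) (M(c, A) = (((c + 6)/(A + A) - 8)/(c - 5))*c = (((6 + c)/((2*A)) - 8)/(-5 + c))*c = (((6 + c)*(1/(2*A)) - 8)/(-5 + c))*c = (((6 + c)/(2*A) - 8)/(-5 + c))*c = ((-8 + (6 + c)/(2*A))/(-5 + c))*c = c*(-8 + (6 + c)/(2*A))/(-5 + c))
-12*(M(q(3), -8) - 5) = -12*((½)*(16*3)*(6 + 16*3 - 16*(-8))/(-8*(-5 + 16*3)) - 5) = -12*((½)*48*(-⅛)*(6 + 48 + 128)/(-5 + 48) - 5) = -12*((½)*48*(-⅛)*182/43 - 5) = -12*((½)*48*(-⅛)*(1/43)*182 - 5) = -12*(-546/43 - 5) = -12*(-761/43) = 9132/43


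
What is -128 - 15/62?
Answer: -7951/62 ≈ -128.24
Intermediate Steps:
-128 - 15/62 = -7951/62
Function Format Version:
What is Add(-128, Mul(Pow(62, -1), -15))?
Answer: Rational(-7951, 62) ≈ -128.24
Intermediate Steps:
Add(-128, Mul(Pow(62, -1), -15)) = Add(-128, Mul(Rational(1, 62), -15)) = Add(-128, Rational(-15, 62)) = Rational(-7951, 62)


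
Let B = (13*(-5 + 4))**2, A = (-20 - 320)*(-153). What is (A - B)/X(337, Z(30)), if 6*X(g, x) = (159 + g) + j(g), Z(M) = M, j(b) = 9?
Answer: 311106/505 ≈ 616.05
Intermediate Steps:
X(g, x) = 28 + g/6 (X(g, x) = ((159 + g) + 9)/6 = (168 + g)/6 = 28 + g/6)
A = 52020 (A = -340*(-153) = 52020)
B = 169 (B = (13*(-1))**2 = (-13)**2 = 169)
(A - B)/X(337, Z(30)) = (52020 - 1*169)/(28 + (1/6)*337) = (52020 - 169)/(28 + 337/6) = 51851/(505/6) = 51851*(6/505) = 311106/505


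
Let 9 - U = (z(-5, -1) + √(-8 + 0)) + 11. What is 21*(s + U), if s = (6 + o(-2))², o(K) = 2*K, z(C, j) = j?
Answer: 63 - 42*I*√2 ≈ 63.0 - 59.397*I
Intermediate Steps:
U = -1 - 2*I*√2 (U = 9 - ((-1 + √(-8 + 0)) + 11) = 9 - ((-1 + √(-8)) + 11) = 9 - ((-1 + 2*I*√2) + 11) = 9 - (10 + 2*I*√2) = 9 + (-10 - 2*I*√2) = -1 - 2*I*√2 ≈ -1.0 - 2.8284*I)
s = 4 (s = (6 + 2*(-2))² = (6 - 4)² = 2² = 4)
21*(s + U) = 21*(4 + (-1 - 2*I*√2)) = 21*(3 - 2*I*√2) = 63 - 42*I*√2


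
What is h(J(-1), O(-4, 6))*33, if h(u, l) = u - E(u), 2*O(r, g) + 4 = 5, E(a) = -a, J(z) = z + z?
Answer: -132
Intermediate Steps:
J(z) = 2*z
O(r, g) = ½ (O(r, g) = -2 + (½)*5 = -2 + 5/2 = ½)
h(u, l) = 2*u (h(u, l) = u - (-1)*u = u + u = 2*u)
h(J(-1), O(-4, 6))*33 = (2*(2*(-1)))*33 = (2*(-2))*33 = -4*33 = -132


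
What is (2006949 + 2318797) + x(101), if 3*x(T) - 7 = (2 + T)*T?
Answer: 4329216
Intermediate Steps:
x(T) = 7/3 + T*(2 + T)/3 (x(T) = 7/3 + ((2 + T)*T)/3 = 7/3 + (T*(2 + T))/3 = 7/3 + T*(2 + T)/3)
(2006949 + 2318797) + x(101) = (2006949 + 2318797) + (7/3 + (1/3)*101**2 + (2/3)*101) = 4325746 + (7/3 + (1/3)*10201 + 202/3) = 4325746 + (7/3 + 10201/3 + 202/3) = 4325746 + 3470 = 4329216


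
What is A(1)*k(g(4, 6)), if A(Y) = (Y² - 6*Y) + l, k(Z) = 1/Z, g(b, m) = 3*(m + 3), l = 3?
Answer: -2/27 ≈ -0.074074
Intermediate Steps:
g(b, m) = 9 + 3*m (g(b, m) = 3*(3 + m) = 9 + 3*m)
A(Y) = 3 + Y² - 6*Y (A(Y) = (Y² - 6*Y) + 3 = 3 + Y² - 6*Y)
A(1)*k(g(4, 6)) = (3 + 1² - 6*1)/(9 + 3*6) = (3 + 1 - 6)/(9 + 18) = -2/27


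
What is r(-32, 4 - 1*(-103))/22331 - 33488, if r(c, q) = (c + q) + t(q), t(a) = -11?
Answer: -747820464/22331 ≈ -33488.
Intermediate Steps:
r(c, q) = -11 + c + q (r(c, q) = (c + q) - 11 = -11 + c + q)
r(-32, 4 - 1*(-103))/22331 - 33488 = (-11 - 32 + (4 - 1*(-103)))/22331 - 33488 = (-11 - 32 + (4 + 103))*(1/22331) - 33488 = (-11 - 32 + 107)*(1/22331) - 33488 = 64*(1/22331) - 33488 = 64/22331 - 33488 = -747820464/22331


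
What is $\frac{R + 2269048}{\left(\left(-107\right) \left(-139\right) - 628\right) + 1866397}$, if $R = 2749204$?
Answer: $\frac{2509126}{940321} \approx 2.6684$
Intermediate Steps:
$\frac{R + 2269048}{\left(\left(-107\right) \left(-139\right) - 628\right) + 1866397} = \frac{2749204 + 2269048}{\left(\left(-107\right) \left(-139\right) - 628\right) + 1866397} = \frac{5018252}{\left(14873 - 628\right) + 1866397} = \frac{5018252}{14245 + 1866397} = \frac{5018252}{1880642} = 5018252 \cdot \frac{1}{1880642} = \frac{2509126}{940321}$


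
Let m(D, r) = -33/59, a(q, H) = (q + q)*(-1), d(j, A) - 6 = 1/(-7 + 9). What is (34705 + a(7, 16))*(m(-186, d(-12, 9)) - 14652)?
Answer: -29990404191/59 ≈ -5.0831e+8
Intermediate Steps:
d(j, A) = 13/2 (d(j, A) = 6 + 1/(-7 + 9) = 6 + 1/2 = 13/2)
a(q, H) = -2*q (a(q, H) = (2*q)*(-1) = -2*q)
m(D, r) = -33/59 (m(D, r) = -33*1/59 = -33/59)
(34705 + a(7, 16))*(m(-186, d(-12, 9)) - 14652) = (34705 - 2*7)*(-33/59 - 14652) = (34705 - 14)*(-864501/59) = 34691*(-864501/59) = -29990404191/59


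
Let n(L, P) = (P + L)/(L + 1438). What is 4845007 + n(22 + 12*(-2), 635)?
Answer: 6957430685/1436 ≈ 4.8450e+6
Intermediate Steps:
n(L, P) = (L + P)/(1438 + L)
4845007 + n(22 + 12*(-2), 635) = 4845007 + ((22 + 12*(-2)) + 635)/(1438 + (22 + 12*(-2))) = 4845007 + ((22 - 24) + 635)/(1438 + (22 - 24)) = 4845007 + (-2 + 635)/(1438 - 2) = 4845007 + 633/1436 = 6957430685/1436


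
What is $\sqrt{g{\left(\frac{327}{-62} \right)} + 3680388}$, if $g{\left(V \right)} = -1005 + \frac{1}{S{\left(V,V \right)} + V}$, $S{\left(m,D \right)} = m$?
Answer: $\frac{\sqrt{393432734670}}{327} \approx 1918.2$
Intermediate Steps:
$g{\left(V \right)} = -1005 + \frac{1}{2 V}$ ($g{\left(V \right)} = -1005 + \frac{1}{V + V} = -1005 + \frac{1}{2 V}$)
$\sqrt{g{\left(\frac{327}{-62} \right)} + 3680388} = \sqrt{\left(-1005 + \frac{1}{2 \frac{327}{-62}}\right) + 3680388} = \sqrt{\left(-1005 + \frac{1}{2 \cdot 327 \left(- \frac{1}{62}\right)}\right) + 3680388} = \sqrt{\left(-1005 + \frac{1}{2 \left(- \frac{327}{62}\right)}\right) + 3680388} = \sqrt{\left(-1005 + \frac{1}{2} \left(- \frac{62}{327}\right)\right) + 3680388} = \sqrt{\left(-1005 - \frac{31}{327}\right) + 3680388} = \sqrt{- \frac{328666}{327} + 3680388} = \sqrt{\frac{1203158210}{327}} = \frac{\sqrt{393432734670}}{327}$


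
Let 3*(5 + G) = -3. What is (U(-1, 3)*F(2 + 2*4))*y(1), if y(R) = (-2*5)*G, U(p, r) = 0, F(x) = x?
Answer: 0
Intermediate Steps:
G = -6 (G = -5 + (1/3)*(-3) = -5 - 1 = -6)
y(R) = 60 (y(R) = -2*5*(-6) = -10*(-6) = 60)
(U(-1, 3)*F(2 + 2*4))*y(1) = (0*(2 + 2*4))*60 = (0*(2 + 8))*60 = (0*10)*60 = 0*60 = 0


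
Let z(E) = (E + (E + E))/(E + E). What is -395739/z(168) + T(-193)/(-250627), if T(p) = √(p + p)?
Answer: -263826 - I*√386/250627 ≈ -2.6383e+5 - 7.8391e-5*I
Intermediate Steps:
z(E) = 3/2 (z(E) = (E + 2*E)/((2*E)) = (3*E)*(1/(2*E)) = 3/2)
T(p) = √2*√p (T(p) = √(2*p) = √2*√p)
-395739/z(168) + T(-193)/(-250627) = -395739/3/2 + (√2*√(-193))/(-250627) = -395739*⅔ + (√2*(I*√193))*(-1/250627) = -263826 + (I*√386)*(-1/250627) = -263826 - I*√386/250627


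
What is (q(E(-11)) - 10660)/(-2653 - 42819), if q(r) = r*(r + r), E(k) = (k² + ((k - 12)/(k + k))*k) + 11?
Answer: -36761/90944 ≈ -0.40422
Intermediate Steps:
E(k) = 5 + k² + k/2 (E(k) = (k² + ((-12 + k)/((2*k)))*k) + 11 = (k² + ((-12 + k)*(1/(2*k)))*k) + 11 = (k² + ((-12 + k)/(2*k))*k) + 11 = (k² + (-6 + k/2)) + 11 = (-6 + k² + k/2) + 11 = 5 + k² + k/2)
q(r) = 2*r² (q(r) = r*(2*r) = 2*r²)
(q(E(-11)) - 10660)/(-2653 - 42819) = (2*(5 + (-11)² + (½)*(-11))² - 10660)/(-2653 - 42819) = (2*(5 + 121 - 11/2)² - 10660)/(-45472) = (2*(241/2)² - 10660)*(-1/45472) = (2*(58081/4) - 10660)*(-1/45472) = (58081/2 - 10660)*(-1/45472) = (36761/2)*(-1/45472) = -36761/90944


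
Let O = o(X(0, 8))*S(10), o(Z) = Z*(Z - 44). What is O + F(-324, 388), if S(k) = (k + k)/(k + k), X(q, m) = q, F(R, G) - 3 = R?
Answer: -321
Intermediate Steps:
F(R, G) = 3 + R
o(Z) = Z*(-44 + Z)
S(k) = 1 (S(k) = (2*k)/((2*k)) = (2*k)*(1/(2*k)) = 1)
O = 0 (O = (0*(-44 + 0))*1 = (0*(-44))*1 = 0*1 = 0)
O + F(-324, 388) = 0 + (3 - 324) = 0 - 321 = -321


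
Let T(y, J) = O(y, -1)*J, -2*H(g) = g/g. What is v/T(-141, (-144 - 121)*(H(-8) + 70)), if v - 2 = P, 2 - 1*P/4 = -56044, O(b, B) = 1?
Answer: -448372/36835 ≈ -12.172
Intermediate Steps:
H(g) = -1/2 (H(g) = -g/(2*g) = -1/2*1 = -1/2)
P = 224184 (P = 8 - 4*(-56044) = 8 + 224176 = 224184)
T(y, J) = J (T(y, J) = 1*J = J)
v = 224186 (v = 2 + 224184 = 224186)
v/T(-141, (-144 - 121)*(H(-8) + 70)) = 224186/(((-144 - 121)*(-1/2 + 70))) = 224186/((-265*139/2)) = 224186/(-36835/2) = 224186*(-2/36835) = -448372/36835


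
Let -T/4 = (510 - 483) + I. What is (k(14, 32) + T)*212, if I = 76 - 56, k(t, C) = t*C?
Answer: 55120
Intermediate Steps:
k(t, C) = C*t
I = 20
T = -188 (T = -4*((510 - 483) + 20) = -4*(27 + 20) = -4*47 = -188)
(k(14, 32) + T)*212 = (32*14 - 188)*212 = (448 - 188)*212 = 260*212 = 55120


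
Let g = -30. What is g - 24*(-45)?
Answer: 1050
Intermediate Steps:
g - 24*(-45) = -30 - 24*(-45) = -30 + 1080 = 1050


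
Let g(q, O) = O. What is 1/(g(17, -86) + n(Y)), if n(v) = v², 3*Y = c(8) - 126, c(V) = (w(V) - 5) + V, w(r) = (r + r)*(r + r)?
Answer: 9/16915 ≈ 0.00053207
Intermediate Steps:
w(r) = 4*r² (w(r) = (2*r)*(2*r) = 4*r²)
c(V) = -5 + V + 4*V² (c(V) = (4*V² - 5) + V = (-5 + 4*V²) + V = -5 + V + 4*V²)
Y = 133/3 (Y = ((-5 + 8 + 4*8²) - 126)/3 = ((-5 + 8 + 4*64) - 126)/3 = ((-5 + 8 + 256) - 126)/3 = (259 - 126)/3 = (⅓)*133 = 133/3 ≈ 44.333)
1/(g(17, -86) + n(Y)) = 1/(-86 + (133/3)²) = 1/(-86 + 17689/9) = 1/(16915/9) = 9/16915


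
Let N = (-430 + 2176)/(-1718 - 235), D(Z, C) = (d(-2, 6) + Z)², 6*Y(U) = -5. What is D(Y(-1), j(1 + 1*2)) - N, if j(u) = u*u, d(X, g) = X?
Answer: 69697/7812 ≈ 8.9218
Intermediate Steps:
Y(U) = -⅚ (Y(U) = (⅙)*(-5) = -⅚)
j(u) = u²
D(Z, C) = (-2 + Z)²
N = -194/217 (N = 1746/(-1953) = 1746*(-1/1953) = -194/217 ≈ -0.89401)
D(Y(-1), j(1 + 1*2)) - N = (-2 - ⅚)² - 1*(-194/217) = (-17/6)² + 194/217 = 289/36 + 194/217 = 69697/7812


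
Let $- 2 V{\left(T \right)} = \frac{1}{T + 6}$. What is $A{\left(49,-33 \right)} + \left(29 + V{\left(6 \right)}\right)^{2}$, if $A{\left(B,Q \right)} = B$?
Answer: $\frac{511249}{576} \approx 887.58$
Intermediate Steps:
$V{\left(T \right)} = - \frac{1}{2 \left(6 + T\right)}$ ($V{\left(T \right)} = - \frac{1}{2 \left(T + 6\right)} = - \frac{1}{2 \left(6 + T\right)}$)
$A{\left(49,-33 \right)} + \left(29 + V{\left(6 \right)}\right)^{2} = 49 + \left(29 - \frac{1}{12 + 2 \cdot 6}\right)^{2} = 49 + \left(29 - \frac{1}{12 + 12}\right)^{2} = 49 + \left(29 - \frac{1}{24}\right)^{2} = 49 + \left(\frac{695}{24}\right)^{2} = 49 + \frac{483025}{576} = \frac{511249}{576}$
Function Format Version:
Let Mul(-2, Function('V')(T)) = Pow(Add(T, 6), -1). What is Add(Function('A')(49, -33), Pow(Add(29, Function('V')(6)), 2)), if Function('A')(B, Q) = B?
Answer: Rational(511249, 576) ≈ 887.58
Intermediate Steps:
Function('V')(T) = Mul(Rational(-1, 2), Pow(Add(6, T), -1)) (Function('V')(T) = Mul(Rational(-1, 2), Pow(Add(T, 6), -1)) = Mul(Rational(-1, 2), Pow(Add(6, T), -1)))
Add(Function('A')(49, -33), Pow(Add(29, Function('V')(6)), 2)) = Add(49, Pow(Add(29, Mul(-1, Pow(Add(12, Mul(2, 6)), -1))), 2)) = Add(49, Pow(Add(29, Mul(-1, Pow(Add(12, 12), -1))), 2)) = Add(49, Pow(Add(29, Mul(-1, Pow(24, -1))), 2)) = Add(49, Pow(Add(29, Mul(-1, Rational(1, 24))), 2)) = Add(49, Pow(Add(29, Rational(-1, 24)), 2)) = Add(49, Pow(Rational(695, 24), 2)) = Add(49, Rational(483025, 576)) = Rational(511249, 576)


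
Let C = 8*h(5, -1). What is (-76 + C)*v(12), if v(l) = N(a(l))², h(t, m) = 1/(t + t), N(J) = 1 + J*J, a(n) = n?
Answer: -1581080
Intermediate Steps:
N(J) = 1 + J²
h(t, m) = 1/(2*t)
C = ⅘ (C = 8*((½)/5) = 8*((½)*(⅕)) = 8*(⅒) = ⅘ ≈ 0.80000)
v(l) = (1 + l²)²
(-76 + C)*v(12) = (-76 + ⅘)*(1 + 12²)² = -376*(1 + 144)²/5 = -376/5*145² = -376/5*21025 = -1581080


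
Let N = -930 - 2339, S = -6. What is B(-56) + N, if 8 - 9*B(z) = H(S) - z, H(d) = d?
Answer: -9821/3 ≈ -3273.7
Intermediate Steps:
B(z) = 14/9 + z/9 (B(z) = 8/9 - (-6 - z)/9 = 8/9 + (⅔ + z/9) = 14/9 + z/9)
N = -3269
B(-56) + N = (14/9 + (⅑)*(-56)) - 3269 = (14/9 - 56/9) - 3269 = -14/3 - 3269 = -9821/3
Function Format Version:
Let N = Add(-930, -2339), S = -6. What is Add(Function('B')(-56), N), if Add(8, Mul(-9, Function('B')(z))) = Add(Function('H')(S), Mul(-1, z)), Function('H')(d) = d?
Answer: Rational(-9821, 3) ≈ -3273.7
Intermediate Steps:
Function('B')(z) = Add(Rational(14, 9), Mul(Rational(1, 9), z)) (Function('B')(z) = Add(Rational(8, 9), Mul(Rational(-1, 9), Add(-6, Mul(-1, z)))) = Add(Rational(8, 9), Add(Rational(2, 3), Mul(Rational(1, 9), z))) = Add(Rational(14, 9), Mul(Rational(1, 9), z)))
N = -3269
Add(Function('B')(-56), N) = Add(Add(Rational(14, 9), Mul(Rational(1, 9), -56)), -3269) = Add(Add(Rational(14, 9), Rational(-56, 9)), -3269) = Add(Rational(-14, 3), -3269) = Rational(-9821, 3)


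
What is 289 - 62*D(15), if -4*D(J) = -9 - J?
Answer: -83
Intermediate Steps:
D(J) = 9/4 + J/4 (D(J) = -(-9 - J)/4 = 9/4 + J/4)
289 - 62*D(15) = 289 - 62*(9/4 + (¼)*15) = 289 - 62*(9/4 + 15/4) = 289 - 62*6 = 289 - 372 = -83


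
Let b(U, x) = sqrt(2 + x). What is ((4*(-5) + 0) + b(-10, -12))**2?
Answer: (20 - I*sqrt(10))**2 ≈ 390.0 - 126.49*I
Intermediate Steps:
((4*(-5) + 0) + b(-10, -12))**2 = ((4*(-5) + 0) + sqrt(2 - 12))**2 = ((-20 + 0) + sqrt(-10))**2 = (-20 + I*sqrt(10))**2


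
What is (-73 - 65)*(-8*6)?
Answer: 6624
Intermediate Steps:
(-73 - 65)*(-8*6) = -138*(-48) = 6624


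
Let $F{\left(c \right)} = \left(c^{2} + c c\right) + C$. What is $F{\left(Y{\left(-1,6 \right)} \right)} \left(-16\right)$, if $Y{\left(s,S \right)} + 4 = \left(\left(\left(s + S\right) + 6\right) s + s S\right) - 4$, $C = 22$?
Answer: $-20352$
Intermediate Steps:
$Y{\left(s,S \right)} = -8 + S s + s \left(6 + S + s\right)$ ($Y{\left(s,S \right)} = -4 - \left(4 - s S - \left(\left(s + S\right) + 6\right) s\right) = -4 - \left(4 - S s - \left(\left(S + s\right) + 6\right) s\right) = -4 - \left(4 - S s - \left(6 + S + s\right) s\right) = -4 - \left(4 - S s - s \left(6 + S + s\right)\right) = -4 + \left(-4 + S s + s \left(6 + S + s\right)\right) = -8 + S s + s \left(6 + S + s\right)$)
$F{\left(c \right)} = 22 + 2 c^{2}$ ($F{\left(c \right)} = \left(c^{2} + c c\right) + 22 = \left(c^{2} + c^{2}\right) + 22 = 2 c^{2} + 22 = 22 + 2 c^{2}$)
$F{\left(Y{\left(-1,6 \right)} \right)} \left(-16\right) = \left(22 + 2 \left(-8 + \left(-1\right)^{2} + 6 \left(-1\right) + 2 \cdot 6 \left(-1\right)\right)^{2}\right) \left(-16\right) = \left(22 + 2 \left(-8 + 1 - 6 - 12\right)^{2}\right) \left(-16\right) = \left(22 + 2 \left(-25\right)^{2}\right) \left(-16\right) = \left(22 + 2 \cdot 625\right) \left(-16\right) = \left(22 + 1250\right) \left(-16\right) = 1272 \left(-16\right) = -20352$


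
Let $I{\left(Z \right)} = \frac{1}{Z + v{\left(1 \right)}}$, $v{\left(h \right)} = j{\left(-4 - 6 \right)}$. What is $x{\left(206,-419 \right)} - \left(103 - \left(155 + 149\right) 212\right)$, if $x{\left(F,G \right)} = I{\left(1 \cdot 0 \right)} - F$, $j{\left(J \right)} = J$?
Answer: $\frac{641389}{10} \approx 64139.0$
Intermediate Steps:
$v{\left(h \right)} = -10$ ($v{\left(h \right)} = -4 - 6 = -10$)
$I{\left(Z \right)} = \frac{1}{-10 + Z}$ ($I{\left(Z \right)} = \frac{1}{Z - 10} = \frac{1}{-10 + Z}$)
$x{\left(F,G \right)} = - \frac{1}{10} - F$ ($x{\left(F,G \right)} = \frac{1}{-10 + 1 \cdot 0} - F = \frac{1}{-10 + 0} - F = \frac{1}{-10} - F = - \frac{1}{10} - F$)
$x{\left(206,-419 \right)} - \left(103 - \left(155 + 149\right) 212\right) = \left(- \frac{1}{10} - 206\right) - \left(103 - \left(155 + 149\right) 212\right) = \left(- \frac{1}{10} - 206\right) + \left(-103 + 304 \cdot 212\right) = - \frac{2061}{10} + \left(-103 + 64448\right) = - \frac{2061}{10} + 64345 = \frac{641389}{10}$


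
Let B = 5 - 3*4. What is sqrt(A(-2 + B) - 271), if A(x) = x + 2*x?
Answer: I*sqrt(298) ≈ 17.263*I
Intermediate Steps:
B = -7 (B = 5 - 12 = -7)
A(x) = 3*x
sqrt(A(-2 + B) - 271) = sqrt(3*(-2 - 7) - 271) = sqrt(3*(-9) - 271) = sqrt(-27 - 271) = sqrt(-298) = I*sqrt(298)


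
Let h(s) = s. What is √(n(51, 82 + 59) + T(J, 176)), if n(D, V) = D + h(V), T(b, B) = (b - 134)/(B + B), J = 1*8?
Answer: √371019/44 ≈ 13.843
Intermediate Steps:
J = 8
T(b, B) = (-134 + b)/(2*B) (T(b, B) = (-134 + b)/((2*B)) = (-134 + b)*(1/(2*B)) = (-134 + b)/(2*B))
n(D, V) = D + V
√(n(51, 82 + 59) + T(J, 176)) = √((51 + (82 + 59)) + (½)*(-134 + 8)/176) = √((51 + 141) + (½)*(1/176)*(-126)) = √(192 - 63/176) = √(33729/176) = √371019/44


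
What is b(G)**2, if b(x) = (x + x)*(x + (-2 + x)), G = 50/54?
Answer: 40000/531441 ≈ 0.075267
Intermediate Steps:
G = 25/27 (G = 50*(1/54) = 25/27 ≈ 0.92593)
b(x) = 2*x*(-2 + 2*x) (b(x) = (2*x)*(-2 + 2*x) = 2*x*(-2 + 2*x))
b(G)**2 = (4*(25/27)*(-1 + 25/27))**2 = (4*(25/27)*(-2/27))**2 = (-200/729)**2 = 40000/531441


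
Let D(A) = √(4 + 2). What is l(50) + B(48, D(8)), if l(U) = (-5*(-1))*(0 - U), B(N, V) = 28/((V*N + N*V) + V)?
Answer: -250 + 14*√6/291 ≈ -249.88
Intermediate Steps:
D(A) = √6
B(N, V) = 28/(V + 2*N*V) (B(N, V) = 28/((N*V + N*V) + V) = 28/(2*N*V + V) = 28/(V + 2*N*V))
l(U) = -5*U (l(U) = 5*(-U) = -5*U)
l(50) + B(48, D(8)) = -5*50 + 28/((√6)*(1 + 2*48)) = -250 + 28*(√6/6)/(1 + 96) = -250 + 28*(√6/6)/97 = -250 + 28*(√6/6)*(1/97) = -250 + 14*√6/291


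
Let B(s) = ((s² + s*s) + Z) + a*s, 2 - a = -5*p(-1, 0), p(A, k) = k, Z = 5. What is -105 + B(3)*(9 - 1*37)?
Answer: -917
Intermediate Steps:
a = 2 (a = 2 - (-5)*0 = 2 - 1*0 = 2 + 0 = 2)
B(s) = 5 + 2*s + 2*s² (B(s) = ((s² + s*s) + 5) + 2*s = ((s² + s²) + 5) + 2*s = (2*s² + 5) + 2*s = (5 + 2*s²) + 2*s = 5 + 2*s + 2*s²)
-105 + B(3)*(9 - 1*37) = -105 + (5 + 2*3 + 2*3²)*(9 - 1*37) = -105 + (5 + 6 + 2*9)*(9 - 37) = -105 + (5 + 6 + 18)*(-28) = -105 + 29*(-28) = -105 - 812 = -917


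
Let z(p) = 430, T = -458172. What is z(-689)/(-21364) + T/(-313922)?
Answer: 344764291/239522486 ≈ 1.4394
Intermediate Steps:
z(-689)/(-21364) + T/(-313922) = 430/(-21364) - 458172/(-313922) = 430*(-1/21364) - 458172*(-1/313922) = -215/10682 + 229086/156961 = 344764291/239522486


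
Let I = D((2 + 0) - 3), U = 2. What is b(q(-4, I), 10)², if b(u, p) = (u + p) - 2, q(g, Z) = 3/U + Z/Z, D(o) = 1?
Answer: 441/4 ≈ 110.25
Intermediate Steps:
I = 1
q(g, Z) = 5/2 (q(g, Z) = 3/2 + Z/Z = 3*(½) + 1 = 3/2 + 1 = 5/2)
b(u, p) = -2 + p + u (b(u, p) = (p + u) - 2 = -2 + p + u)
b(q(-4, I), 10)² = (-2 + 10 + 5/2)² = (21/2)² = 441/4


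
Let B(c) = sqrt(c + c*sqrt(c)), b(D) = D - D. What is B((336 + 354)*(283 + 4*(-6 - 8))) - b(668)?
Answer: sqrt(156630 + 156630*sqrt(156630)) ≈ 7883.2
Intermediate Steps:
b(D) = 0
B(c) = sqrt(c + c**(3/2))
B((336 + 354)*(283 + 4*(-6 - 8))) - b(668) = sqrt((336 + 354)*(283 + 4*(-6 - 8)) + ((336 + 354)*(283 + 4*(-6 - 8)))**(3/2)) - 1*0 = sqrt(690*(283 + 4*(-14)) + (690*(283 + 4*(-14)))**(3/2)) + 0 = sqrt(690*(283 - 56) + (690*(283 - 56))**(3/2)) + 0 = sqrt(690*227 + (690*227)**(3/2)) + 0 = sqrt(156630 + 156630**(3/2)) + 0 = sqrt(156630 + 156630*sqrt(156630)) + 0 = sqrt(156630 + 156630*sqrt(156630))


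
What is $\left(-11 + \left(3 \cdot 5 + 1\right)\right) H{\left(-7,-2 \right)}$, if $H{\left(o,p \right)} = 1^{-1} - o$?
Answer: $40$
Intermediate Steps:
$H{\left(o,p \right)} = 1 - o$
$\left(-11 + \left(3 \cdot 5 + 1\right)\right) H{\left(-7,-2 \right)} = \left(-11 + \left(3 \cdot 5 + 1\right)\right) \left(1 - -7\right) = \left(-11 + \left(15 + 1\right)\right) \left(1 + 7\right) = \left(-11 + 16\right) 8 = 5 \cdot 8 = 40$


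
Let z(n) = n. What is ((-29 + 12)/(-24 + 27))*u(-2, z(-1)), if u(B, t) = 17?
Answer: -289/3 ≈ -96.333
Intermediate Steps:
((-29 + 12)/(-24 + 27))*u(-2, z(-1)) = ((-29 + 12)/(-24 + 27))*17 = -17/3*17 = -289/3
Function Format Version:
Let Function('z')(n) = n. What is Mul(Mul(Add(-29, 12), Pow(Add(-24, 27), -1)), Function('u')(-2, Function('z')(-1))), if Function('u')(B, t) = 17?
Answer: Rational(-289, 3) ≈ -96.333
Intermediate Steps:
Mul(Mul(Add(-29, 12), Pow(Add(-24, 27), -1)), Function('u')(-2, Function('z')(-1))) = Mul(Mul(Add(-29, 12), Pow(Add(-24, 27), -1)), 17) = Mul(Mul(-17, Pow(3, -1)), 17) = Mul(Mul(-17, Rational(1, 3)), 17) = Mul(Rational(-17, 3), 17) = Rational(-289, 3)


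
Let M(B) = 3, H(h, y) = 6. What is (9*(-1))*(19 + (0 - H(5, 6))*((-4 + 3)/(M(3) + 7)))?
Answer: -882/5 ≈ -176.40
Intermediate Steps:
(9*(-1))*(19 + (0 - H(5, 6))*((-4 + 3)/(M(3) + 7))) = (9*(-1))*(19 + (0 - 6)*((-4 + 3)/(3 + 7))) = -9*(19 + (0 - 1*6)*(-1/10)) = -9*(19 + (0 - 6)*(-1*1/10)) = -9*(19 - 6*(-1/10)) = -9*(19 + 3/5) = -9*98/5 = -882/5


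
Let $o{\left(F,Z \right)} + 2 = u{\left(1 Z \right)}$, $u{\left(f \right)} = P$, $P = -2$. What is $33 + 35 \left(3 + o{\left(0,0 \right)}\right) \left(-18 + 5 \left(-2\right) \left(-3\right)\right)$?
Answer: $-387$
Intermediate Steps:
$u{\left(f \right)} = -2$
$o{\left(F,Z \right)} = -4$ ($o{\left(F,Z \right)} = -2 - 2 = -4$)
$33 + 35 \left(3 + o{\left(0,0 \right)}\right) \left(-18 + 5 \left(-2\right) \left(-3\right)\right) = 33 + 35 \left(3 - 4\right) \left(-18 + 5 \left(-2\right) \left(-3\right)\right) = 33 + 35 \left(- (-18 - -30)\right) = 33 + 35 \left(- (-18 + 30)\right) = 33 + 35 \left(\left(-1\right) 12\right) = 33 + 35 \left(-12\right) = 33 - 420 = -387$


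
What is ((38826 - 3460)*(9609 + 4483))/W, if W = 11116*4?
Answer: 62297209/5558 ≈ 11209.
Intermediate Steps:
W = 44464
((38826 - 3460)*(9609 + 4483))/W = ((38826 - 3460)*(9609 + 4483))/44464 = (35366*14092)*(1/44464) = 498377672*(1/44464) = 62297209/5558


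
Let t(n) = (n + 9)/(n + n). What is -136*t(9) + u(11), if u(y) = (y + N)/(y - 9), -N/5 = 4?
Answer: -281/2 ≈ -140.50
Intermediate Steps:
N = -20 (N = -5*4 = -20)
u(y) = (-20 + y)/(-9 + y) (u(y) = (y - 20)/(y - 9) = (-20 + y)/(-9 + y))
t(n) = (9 + n)/(2*n) (t(n) = (9 + n)/((2*n)) = (9 + n)*(1/(2*n)) = (9 + n)/(2*n))
-136*t(9) + u(11) = -68*(9 + 9)/9 + (-20 + 11)/(-9 + 11) = -68*18/9 - 9/2 = -136*1 + (1/2)*(-9) = -136 - 9/2 = -281/2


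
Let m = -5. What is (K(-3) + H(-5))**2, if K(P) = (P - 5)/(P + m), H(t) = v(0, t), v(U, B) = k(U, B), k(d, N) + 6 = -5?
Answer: 100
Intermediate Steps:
k(d, N) = -11 (k(d, N) = -6 - 5 = -11)
v(U, B) = -11
H(t) = -11
K(P) = 1 (K(P) = (P - 5)/(P - 5) = (-5 + P)/(-5 + P) = 1)
(K(-3) + H(-5))**2 = (1 - 11)**2 = (-10)**2 = 100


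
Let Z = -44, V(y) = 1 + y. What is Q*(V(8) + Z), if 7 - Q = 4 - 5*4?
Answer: -805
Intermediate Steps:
Q = 23 (Q = 7 - (4 - 5*4) = 7 - (4 - 20) = 7 - 1*(-16) = 7 + 16 = 23)
Q*(V(8) + Z) = 23*((1 + 8) - 44) = 23*(9 - 44) = 23*(-35) = -805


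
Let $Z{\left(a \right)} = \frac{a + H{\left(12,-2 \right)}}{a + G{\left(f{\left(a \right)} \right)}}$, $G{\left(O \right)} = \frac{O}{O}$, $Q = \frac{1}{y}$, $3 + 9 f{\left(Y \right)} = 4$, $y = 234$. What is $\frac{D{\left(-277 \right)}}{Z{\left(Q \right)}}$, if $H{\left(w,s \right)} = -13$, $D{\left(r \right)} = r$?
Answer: $\frac{65095}{3041} \approx 21.406$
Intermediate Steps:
$f{\left(Y \right)} = \frac{1}{9}$ ($f{\left(Y \right)} = - \frac{1}{3} + \frac{1}{9} \cdot 4 = - \frac{1}{3} + \frac{4}{9} = \frac{1}{9}$)
$Q = \frac{1}{234} \approx 0.0042735$
$G{\left(O \right)} = 1$
$Z{\left(a \right)} = \frac{-13 + a}{1 + a}$ ($Z{\left(a \right)} = \frac{a - 13}{a + 1} = \frac{-13 + a}{1 + a}$)
$\frac{D{\left(-277 \right)}}{Z{\left(Q \right)}} = - \frac{277}{\frac{1}{1 + \frac{1}{234}} \left(-13 + \frac{1}{234}\right)} = - \frac{277}{\frac{1}{\frac{235}{234}} \left(- \frac{3041}{234}\right)} = - \frac{277}{\frac{234}{235} \left(- \frac{3041}{234}\right)} = - \frac{277}{- \frac{3041}{235}} = \left(-277\right) \left(- \frac{235}{3041}\right) = \frac{65095}{3041}$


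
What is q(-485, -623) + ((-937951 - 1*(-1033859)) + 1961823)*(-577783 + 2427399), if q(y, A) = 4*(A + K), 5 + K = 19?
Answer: 3806012178860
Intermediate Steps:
K = 14 (K = -5 + 19 = 14)
q(y, A) = 56 + 4*A (q(y, A) = 4*(A + 14) = 4*(14 + A) = 56 + 4*A)
q(-485, -623) + ((-937951 - 1*(-1033859)) + 1961823)*(-577783 + 2427399) = (56 + 4*(-623)) + ((-937951 - 1*(-1033859)) + 1961823)*(-577783 + 2427399) = (56 - 2492) + ((-937951 + 1033859) + 1961823)*1849616 = -2436 + (95908 + 1961823)*1849616 = -2436 + 2057731*1849616 = -2436 + 3806012181296 = 3806012178860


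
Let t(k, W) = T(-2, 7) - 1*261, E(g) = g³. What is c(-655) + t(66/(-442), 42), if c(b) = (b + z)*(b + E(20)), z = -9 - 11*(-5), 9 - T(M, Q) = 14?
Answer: -4473371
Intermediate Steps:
T(M, Q) = -5 (T(M, Q) = 9 - 1*14 = 9 - 14 = -5)
z = 46 (z = -9 + 55 = 46)
c(b) = (46 + b)*(8000 + b) (c(b) = (b + 46)*(b + 20³) = (46 + b)*(b + 8000) = (46 + b)*(8000 + b))
t(k, W) = -266 (t(k, W) = -5 - 1*261 = -5 - 261 = -266)
c(-655) + t(66/(-442), 42) = (368000 + (-655)² + 8046*(-655)) - 266 = (368000 + 429025 - 5270130) - 266 = -4473105 - 266 = -4473371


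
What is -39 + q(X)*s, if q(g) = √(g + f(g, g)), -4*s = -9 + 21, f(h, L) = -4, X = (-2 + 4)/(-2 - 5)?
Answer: -39 - 3*I*√210/7 ≈ -39.0 - 6.2106*I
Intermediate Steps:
X = -2/7 (X = 2/(-7) = 2*(-⅐) = -2/7 ≈ -0.28571)
s = -3 (s = -(-9 + 21)/4 = -¼*12 = -3)
q(g) = √(-4 + g) (q(g) = √(g - 4) = √(-4 + g))
-39 + q(X)*s = -39 + √(-4 - 2/7)*(-3) = -39 + √(-30/7)*(-3) = -39 + (I*√210/7)*(-3) = -39 - 3*I*√210/7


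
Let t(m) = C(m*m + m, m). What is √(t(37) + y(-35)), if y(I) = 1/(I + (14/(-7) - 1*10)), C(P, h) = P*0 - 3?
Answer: I*√6674/47 ≈ 1.7382*I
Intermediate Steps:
C(P, h) = -3 (C(P, h) = 0 - 3 = -3)
y(I) = 1/(-12 + I) (y(I) = 1/(I + (14*(-⅐) - 10)) = 1/(I + (-2 - 10)) = 1/(I - 12) = 1/(-12 + I))
t(m) = -3
√(t(37) + y(-35)) = √(-3 + 1/(-12 - 35)) = √(-3 + 1/(-47)) = √(-3 - 1/47) = √(-142/47) = I*√6674/47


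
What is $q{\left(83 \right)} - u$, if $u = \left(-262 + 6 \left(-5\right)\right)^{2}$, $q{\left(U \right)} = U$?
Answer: $-85181$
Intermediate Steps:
$u = 85264$ ($u = \left(-262 - 30\right)^{2} = \left(-292\right)^{2} = 85264$)
$q{\left(83 \right)} - u = 83 - 85264 = -85181$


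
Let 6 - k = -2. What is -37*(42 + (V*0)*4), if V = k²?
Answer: -1554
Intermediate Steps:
k = 8 (k = 6 - 1*(-2) = 6 + 2 = 8)
V = 64 (V = 8² = 64)
-37*(42 + (V*0)*4) = -37*(42 + (64*0)*4) = -37*(42 + 0*4) = -37*(42 + 0) = -37*42 = -1554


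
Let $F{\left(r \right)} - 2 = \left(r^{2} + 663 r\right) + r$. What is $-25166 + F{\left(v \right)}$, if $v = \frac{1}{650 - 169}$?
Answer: $- \frac{5821648819}{231361} \approx -25163.0$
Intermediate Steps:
$v = \frac{1}{481} \approx 0.002079$
$F{\left(r \right)} = 2 + r^{2} + 664 r$ ($F{\left(r \right)} = 2 + \left(\left(r^{2} + 663 r\right) + r\right) = 2 + \left(r^{2} + 664 r\right) = 2 + r^{2} + 664 r$)
$-25166 + F{\left(v \right)} = -25166 + \left(2 + \left(\frac{1}{481}\right)^{2} + 664 \cdot \frac{1}{481}\right) = -25166 + \left(2 + \frac{1}{231361} + \frac{664}{481}\right) = -25166 + \frac{782107}{231361} = - \frac{5821648819}{231361}$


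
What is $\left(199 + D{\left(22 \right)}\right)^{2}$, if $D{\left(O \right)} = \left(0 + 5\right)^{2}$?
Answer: $50176$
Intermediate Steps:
$D{\left(O \right)} = 25$ ($D{\left(O \right)} = 5^{2} = 25$)
$\left(199 + D{\left(22 \right)}\right)^{2} = \left(199 + 25\right)^{2} = 224^{2} = 50176$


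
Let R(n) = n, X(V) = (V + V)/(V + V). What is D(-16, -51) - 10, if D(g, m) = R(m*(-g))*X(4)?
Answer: -826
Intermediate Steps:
X(V) = 1 (X(V) = (2*V)/((2*V)) = (2*V)*(1/(2*V)) = 1)
D(g, m) = -g*m (D(g, m) = (m*(-g))*1 = -g*m*1 = -g*m)
D(-16, -51) - 10 = -1*(-16)*(-51) - 10 = -816 - 10 = -826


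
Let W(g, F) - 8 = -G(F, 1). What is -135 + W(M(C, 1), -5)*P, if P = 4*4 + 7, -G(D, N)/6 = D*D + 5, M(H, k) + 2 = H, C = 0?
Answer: 4189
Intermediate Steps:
M(H, k) = -2 + H
G(D, N) = -30 - 6*D**2 (G(D, N) = -6*(D*D + 5) = -6*(D**2 + 5) = -6*(5 + D**2) = -30 - 6*D**2)
P = 23 (P = 16 + 7 = 23)
W(g, F) = 38 + 6*F**2 (W(g, F) = 8 - (-30 - 6*F**2) = 8 + (30 + 6*F**2) = 38 + 6*F**2)
-135 + W(M(C, 1), -5)*P = -135 + (38 + 6*(-5)**2)*23 = -135 + (38 + 6*25)*23 = -135 + (38 + 150)*23 = -135 + 188*23 = -135 + 4324 = 4189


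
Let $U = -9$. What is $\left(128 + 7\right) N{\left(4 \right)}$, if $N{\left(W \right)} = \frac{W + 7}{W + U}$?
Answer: $-297$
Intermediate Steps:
$N{\left(W \right)} = \frac{7 + W}{-9 + W}$ ($N{\left(W \right)} = \frac{W + 7}{W - 9} = \frac{7 + W}{-9 + W}$)
$\left(128 + 7\right) N{\left(4 \right)} = \left(128 + 7\right) \frac{7 + 4}{-9 + 4} = 135 \frac{1}{-5} \cdot 11 = 135 \left(\left(- \frac{1}{5}\right) 11\right) = 135 \left(- \frac{11}{5}\right) = -297$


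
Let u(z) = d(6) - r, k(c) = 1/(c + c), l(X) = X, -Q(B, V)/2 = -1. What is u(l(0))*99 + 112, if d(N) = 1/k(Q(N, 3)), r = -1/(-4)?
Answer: 1933/4 ≈ 483.25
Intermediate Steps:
Q(B, V) = 2 (Q(B, V) = -2*(-1) = 2)
r = ¼ (r = -1*(-¼) = ¼ ≈ 0.25000)
k(c) = 1/(2*c)
d(N) = 4 (d(N) = 1/((½)/2) = 1/((½)*(½)) = 1/(¼) = 4)
u(z) = 15/4 (u(z) = 4 - 1*¼ = 4 - ¼ = 15/4)
u(l(0))*99 + 112 = (15/4)*99 + 112 = 1485/4 + 112 = 1933/4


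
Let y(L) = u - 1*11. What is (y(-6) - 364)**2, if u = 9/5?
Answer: 3481956/25 ≈ 1.3928e+5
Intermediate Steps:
u = 9/5 (u = 9*(1/5) = 9/5 ≈ 1.8000)
y(L) = -46/5 (y(L) = 9/5 - 1*11 = 9/5 - 11 = -46/5)
(y(-6) - 364)**2 = (-46/5 - 364)**2 = (-1866/5)**2 = 3481956/25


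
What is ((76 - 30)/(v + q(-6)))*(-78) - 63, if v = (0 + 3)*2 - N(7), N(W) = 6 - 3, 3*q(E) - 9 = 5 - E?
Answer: -12591/29 ≈ -434.17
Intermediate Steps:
q(E) = 14/3 - E/3 (q(E) = 3 + (5 - E)/3 = 3 + (5/3 - E/3) = 14/3 - E/3)
N(W) = 3
v = 3 (v = (0 + 3)*2 - 1*3 = 3*2 - 3 = 6 - 3 = 3)
((76 - 30)/(v + q(-6)))*(-78) - 63 = ((76 - 30)/(3 + (14/3 - 1/3*(-6))))*(-78) - 63 = (46/(3 + (14/3 + 2)))*(-78) - 63 = (46/(3 + 20/3))*(-78) - 63 = (46/(29/3))*(-78) - 63 = (46*(3/29))*(-78) - 63 = (138/29)*(-78) - 63 = -10764/29 - 63 = -12591/29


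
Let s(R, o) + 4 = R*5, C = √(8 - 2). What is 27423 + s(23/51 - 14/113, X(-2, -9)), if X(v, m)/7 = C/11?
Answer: 158025122/5763 ≈ 27421.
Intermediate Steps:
C = √6 ≈ 2.4495
X(v, m) = 7*√6/11 (X(v, m) = 7*(√6/11) = 7*√6/11)
s(R, o) = -4 + 5*R (s(R, o) = -4 + R*5 = -4 + 5*R)
27423 + s(23/51 - 14/113, X(-2, -9)) = 27423 + (-4 + 5*(23/51 - 14/113)) = 27423 + (-4 + 5*(1885/5763)) = 27423 + (-4 + 9425/5763) = 27423 - 13627/5763 = 158025122/5763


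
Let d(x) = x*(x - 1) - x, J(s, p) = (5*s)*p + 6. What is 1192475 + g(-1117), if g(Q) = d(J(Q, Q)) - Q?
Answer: 38918259596091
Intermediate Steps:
J(s, p) = 6 + 5*p*s (J(s, p) = 5*p*s + 6 = 6 + 5*p*s)
d(x) = -x + x*(-1 + x) (d(x) = x*(-1 + x) - x = -x + x*(-1 + x))
g(Q) = -Q + (4 + 5*Q²)*(6 + 5*Q²) (g(Q) = (6 + 5*Q*Q)*(-2 + (6 + 5*Q*Q)) - Q = (6 + 5*Q²)*(-2 + (6 + 5*Q²)) - Q = (6 + 5*Q²)*(4 + 5*Q²) - Q = (4 + 5*Q²)*(6 + 5*Q²) - Q = -Q + (4 + 5*Q²)*(6 + 5*Q²))
1192475 + g(-1117) = 1192475 + (24 - 1*(-1117) + 25*(-1117)⁴ + 50*(-1117)²) = 1192475 + (24 + 1117 + 25*1556727840721 + 50*1247689) = 1192475 + (24 + 1117 + 38918196018025 + 62384450) = 1192475 + 38918258403616 = 38918259596091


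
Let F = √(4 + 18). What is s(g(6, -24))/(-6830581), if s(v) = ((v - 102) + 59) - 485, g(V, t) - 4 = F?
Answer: 524/6830581 - √22/6830581 ≈ 7.6027e-5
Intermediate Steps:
F = √22 ≈ 4.6904
g(V, t) = 4 + √22
s(v) = -528 + v (s(v) = ((-102 + v) + 59) - 485 = (-43 + v) - 485 = -528 + v)
s(g(6, -24))/(-6830581) = (-528 + (4 + √22))/(-6830581) = (-524 + √22)*(-1/6830581) = 524/6830581 - √22/6830581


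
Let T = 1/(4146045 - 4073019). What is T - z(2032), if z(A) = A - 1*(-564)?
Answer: -189575495/73026 ≈ -2596.0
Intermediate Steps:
z(A) = 564 + A (z(A) = A + 564 = 564 + A)
T = 1/73026 ≈ 1.3694e-5
T - z(2032) = 1/73026 - (564 + 2032) = 1/73026 - 1*2596 = 1/73026 - 2596 = -189575495/73026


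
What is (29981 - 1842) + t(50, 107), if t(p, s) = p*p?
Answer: 30639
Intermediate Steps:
t(p, s) = p²
(29981 - 1842) + t(50, 107) = (29981 - 1842) + 50² = 28139 + 2500 = 30639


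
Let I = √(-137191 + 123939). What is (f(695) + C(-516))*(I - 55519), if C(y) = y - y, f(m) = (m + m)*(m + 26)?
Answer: -55640586610 + 2004380*I*√3313 ≈ -5.5641e+10 + 1.1537e+8*I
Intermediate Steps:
I = 2*I*√3313 (I = √(-13252) = 2*I*√3313 ≈ 115.12*I)
f(m) = 2*m*(26 + m) (f(m) = (2*m)*(26 + m) = 2*m*(26 + m))
C(y) = 0
(f(695) + C(-516))*(I - 55519) = (2*695*(26 + 695) + 0)*(2*I*√3313 - 55519) = (2*695*721 + 0)*(-55519 + 2*I*√3313) = (1002190 + 0)*(-55519 + 2*I*√3313) = 1002190*(-55519 + 2*I*√3313) = -55640586610 + 2004380*I*√3313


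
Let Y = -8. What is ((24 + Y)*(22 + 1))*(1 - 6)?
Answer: -1840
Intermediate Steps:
((24 + Y)*(22 + 1))*(1 - 6) = ((24 - 8)*(22 + 1))*(1 - 6) = (16*23)*(-5) = 368*(-5) = -1840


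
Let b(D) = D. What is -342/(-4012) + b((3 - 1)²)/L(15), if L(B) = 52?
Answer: 4229/26078 ≈ 0.16217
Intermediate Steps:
-342/(-4012) + b((3 - 1)²)/L(15) = -342/(-4012) + (3 - 1)²/52 = -342*(-1/4012) + 2²*(1/52) = 171/2006 + 4*(1/52) = 171/2006 + 1/13 = 4229/26078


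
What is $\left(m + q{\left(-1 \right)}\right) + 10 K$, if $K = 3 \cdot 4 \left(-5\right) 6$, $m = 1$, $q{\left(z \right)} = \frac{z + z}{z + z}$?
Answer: $-3598$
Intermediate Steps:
$q{\left(z \right)} = 1$ ($q{\left(z \right)} = \frac{2 z}{2 z} = 2 z \frac{1}{2 z} = 1$)
$K = -360$ ($K = 3 \left(\left(-20\right) 6\right) = 3 \left(-120\right) = -360$)
$\left(m + q{\left(-1 \right)}\right) + 10 K = \left(1 + 1\right) + 10 \left(-360\right) = 2 - 3600 = -3598$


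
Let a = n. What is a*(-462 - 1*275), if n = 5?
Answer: -3685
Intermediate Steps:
a = 5
a*(-462 - 1*275) = 5*(-462 - 1*275) = 5*(-462 - 275) = 5*(-737) = -3685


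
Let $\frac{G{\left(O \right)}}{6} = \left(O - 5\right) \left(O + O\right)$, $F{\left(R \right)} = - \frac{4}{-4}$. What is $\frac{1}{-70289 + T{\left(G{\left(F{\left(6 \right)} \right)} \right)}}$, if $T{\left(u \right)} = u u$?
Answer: $- \frac{1}{67985} \approx -1.4709 \cdot 10^{-5}$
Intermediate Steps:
$F{\left(R \right)} = 1$ ($F{\left(R \right)} = \left(-4\right) \left(- \frac{1}{4}\right) = 1$)
$G{\left(O \right)} = 12 O \left(-5 + O\right)$ ($G{\left(O \right)} = 6 \left(O - 5\right) \left(O + O\right) = 6 \left(-5 + O\right) 2 O = 6 \cdot 2 O \left(-5 + O\right) = 12 O \left(-5 + O\right)$)
$T{\left(u \right)} = u^{2}$
$\frac{1}{-70289 + T{\left(G{\left(F{\left(6 \right)} \right)} \right)}} = \frac{1}{-70289 + \left(12 \cdot 1 \left(-5 + 1\right)\right)^{2}} = \frac{1}{-70289 + \left(12 \cdot 1 \left(-4\right)\right)^{2}} = \frac{1}{-70289 + \left(-48\right)^{2}} = \frac{1}{-70289 + 2304} = \frac{1}{-67985} = - \frac{1}{67985}$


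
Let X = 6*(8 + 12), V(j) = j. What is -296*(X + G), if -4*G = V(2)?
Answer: -35372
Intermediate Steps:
G = -1/2 (G = -1/4*2 = -1/2 ≈ -0.50000)
X = 120 (X = 6*20 = 120)
-296*(X + G) = -296*(120 - 1/2) = -296*239/2 = -35372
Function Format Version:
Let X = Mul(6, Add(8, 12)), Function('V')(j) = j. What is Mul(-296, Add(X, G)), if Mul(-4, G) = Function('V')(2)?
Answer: -35372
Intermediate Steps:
G = Rational(-1, 2) (G = Mul(Rational(-1, 4), 2) = Rational(-1, 2) ≈ -0.50000)
X = 120 (X = Mul(6, 20) = 120)
Mul(-296, Add(X, G)) = Mul(-296, Add(120, Rational(-1, 2))) = Mul(-296, Rational(239, 2)) = -35372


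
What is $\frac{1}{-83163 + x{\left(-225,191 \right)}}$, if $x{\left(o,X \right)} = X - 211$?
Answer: $- \frac{1}{83183} \approx -1.2022 \cdot 10^{-5}$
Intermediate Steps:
$x{\left(o,X \right)} = -211 + X$
$\frac{1}{-83163 + x{\left(-225,191 \right)}} = \frac{1}{-83163 + \left(-211 + 191\right)} = \frac{1}{-83163 - 20} = \frac{1}{-83183} = - \frac{1}{83183}$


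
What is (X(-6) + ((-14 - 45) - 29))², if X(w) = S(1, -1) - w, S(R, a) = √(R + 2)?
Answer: (82 - √3)² ≈ 6442.9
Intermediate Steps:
S(R, a) = √(2 + R)
X(w) = √3 - w (X(w) = √(2 + 1) - w = √3 - w)
(X(-6) + ((-14 - 45) - 29))² = ((√3 - 1*(-6)) + ((-14 - 45) - 29))² = ((√3 + 6) + (-59 - 29))² = ((6 + √3) - 88)² = (-82 + √3)²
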